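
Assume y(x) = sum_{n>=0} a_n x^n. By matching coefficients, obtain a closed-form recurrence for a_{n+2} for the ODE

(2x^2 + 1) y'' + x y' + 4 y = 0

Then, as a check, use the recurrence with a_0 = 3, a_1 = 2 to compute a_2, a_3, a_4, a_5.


Substitute y = sum_n a_n x^n.
(1 + 2 x^2) y'' contributes (n+2)(n+1) a_{n+2} + 2 n(n-1) a_n at x^n.
x y'(x) contributes n a_n at x^n.
4 y(x) contributes 4 a_n at x^n.
Matching x^n: (n+2)(n+1) a_{n+2} + (2 n(n-1) + n + 4) a_n = 0.
Thus a_{n+2} = (-2 n(n-1) - n - 4) / ((n+1)(n+2)) * a_n.

Check with a_0 = 3, a_1 = 2 (apply the recurrence for n = 0, 1, 2, 3): a_0 = 3, a_1 = 2, a_2 = -6, a_3 = -5/3, a_4 = 5, a_5 = 19/12.

a_(n+2) = (-2 n(n-1) - n - 4) / ((n+1)(n+2)) * a_n; check: a_0 = 3, a_1 = 2, a_2 = -6, a_3 = -5/3, a_4 = 5, a_5 = 19/12


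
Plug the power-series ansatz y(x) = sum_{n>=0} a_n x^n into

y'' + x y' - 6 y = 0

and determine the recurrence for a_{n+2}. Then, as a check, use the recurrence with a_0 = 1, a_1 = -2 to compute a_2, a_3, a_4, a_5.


Substitute y = sum_n a_n x^n.
y''(x) has coefficient (n+2)(n+1) a_{n+2} at x^n;
x y'(x) has coefficient n a_n at x^n (shift);
-6 y(x) has coefficient -6 a_n at x^n.
Matching x^n: (n+2)(n+1) a_{n+2} + (n - 6) a_n = 0.
Thus a_{n+2} = (-n + 6) / ((n+1)(n+2)) * a_n.

Check with a_0 = 1, a_1 = -2 (apply the recurrence for n = 0, 1, 2, 3): a_0 = 1, a_1 = -2, a_2 = 3, a_3 = -5/3, a_4 = 1, a_5 = -1/4.

a_(n+2) = (-n + 6) / ((n+1)(n+2)) * a_n; check: a_0 = 1, a_1 = -2, a_2 = 3, a_3 = -5/3, a_4 = 1, a_5 = -1/4


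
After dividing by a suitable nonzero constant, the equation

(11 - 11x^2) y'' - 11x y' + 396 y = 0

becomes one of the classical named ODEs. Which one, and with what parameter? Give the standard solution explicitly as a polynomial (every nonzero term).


All three coefficients share the factor 11; dividing through by 11 gives  (1 - x^2) y'' - x y' + 36 y = 0.
This matches the Chebyshev equation (1 - x^2) y'' - x y' + n^2 y = 0 (note the -x y' term, not -2x y') with n^2 = 36, so n = 6; the polynomial solution is T_6(x).
With y = sum_k a_k x^k, matching x^k gives (k+2)(k+1) a_{k+2} = (k^2 - n^2) a_k = (k - 6)(k + 6) a_k. The right side vanishes at k = 6, so the series with the parity of 6 terminates at degree 6.
Standard normalization: leading coefficient of T_n is 2^(n-1), so a_6 = 2^5 = 32. Work downward with a_k = (k+1)(k+2) a_{k+2} / ((k - 6)(k + 6)):
  a_4 = (5)(6)(32) / ((4 - 6)(4 + 6)) = 960/(-20) = -48
  a_2 = (3)(4)(-48) / ((2 - 6)(2 + 6)) = -576/(-32) = 18
  a_0 = (1)(2)(18) / ((0 - 6)(0 + 6)) = 36/(-36) = -1
Hence T_6(x) = 32 x^6 - 48 x^4 + 18 x^2 - 1.

T_6(x); series = 32 x^6 - 48 x^4 + 18 x^2 - 1


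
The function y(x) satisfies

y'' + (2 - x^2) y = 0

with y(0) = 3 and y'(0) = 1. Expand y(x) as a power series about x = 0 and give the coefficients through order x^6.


Ansatz: y(x) = sum_{n>=0} a_n x^n, so y'(x) = sum_{n>=1} n a_n x^(n-1) and y''(x) = sum_{n>=2} n(n-1) a_n x^(n-2).
Substitute into P(x) y'' + Q(x) y' + R(x) y = 0 with P(x) = 1, Q(x) = 0, R(x) = 2 - x^2, and match powers of x.
Initial conditions: a_0 = 3, a_1 = 1.
Setting the coefficient of each power of x to zero and solving order by order (substituting the coefficients already found):
  x^0: 2 a_2 + 2 a_0 = 0  ->  2 a_2 = -2 a_0 = -6  ->  a_2 = -3
  x^1: 6 a_3 + 2 a_1 = 0  ->  6 a_3 = -2 a_1 = -2  ->  a_3 = -1/3
  x^2: 12 a_4 + 2 a_2 - a_0 = 0  ->  12 a_4 = -2 a_2 + a_0 = 9  ->  a_4 = 3/4
  x^3: 20 a_5 + 2 a_3 - a_1 = 0  ->  20 a_5 = -2 a_3 + a_1 = 5/3  ->  a_5 = 1/12
  x^4: 30 a_6 + 2 a_4 - a_2 = 0  ->  30 a_6 = -2 a_4 + a_2 = -9/2  ->  a_6 = -3/20
Truncated series: y(x) = 3 + x - 3 x^2 - (1/3) x^3 + (3/4) x^4 + (1/12) x^5 - (3/20) x^6 + O(x^7).

a_0 = 3; a_1 = 1; a_2 = -3; a_3 = -1/3; a_4 = 3/4; a_5 = 1/12; a_6 = -3/20


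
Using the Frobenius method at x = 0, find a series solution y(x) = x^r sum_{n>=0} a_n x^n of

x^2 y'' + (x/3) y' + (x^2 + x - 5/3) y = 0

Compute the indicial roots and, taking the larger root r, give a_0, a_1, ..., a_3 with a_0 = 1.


Write in Frobenius form y'' + (p(x)/x) y' + (q(x)/x^2) y = 0:
  p(x) = 1/3,  q(x) = x^2 + x - 5/3.
Indicial equation: r(r-1) + (1/3) r + (-5/3) = 0 -> roots r_1 = 5/3, r_2 = -1.
Take r = r_1 = 5/3. Let y(x) = x^r sum_{n>=0} a_n x^n with a_0 = 1.
Substitute y = x^r sum a_n x^n and match x^{r+n}. The recurrence is
  D(n) a_n + 1 a_{n-1} + 1 a_{n-2} = 0,  where D(n) = (r+n)(r+n-1) + (1/3)(r+n) + (-5/3).
  a_n = [-1 a_{n-1} - 1 a_{n-2}] / D(n).
Since the indicial polynomial factors as (r - r_1)(r - r_2), D(n) = (r_1 + n - r_1)(r_1 + n - r_2) = n(n + 8/3).
Evaluating step by step (a_0 = 1):
  n = 1: D(1) = 1(1 + 8/3) = 11/3; numerator = -1(1) = -1; a_1 = (-1)/(11/3) = -3/11
  n = 2: D(2) = 2(2 + 8/3) = 28/3; numerator = -1(-3/11) - 1(1) = -8/11; a_2 = (-8/11)/(28/3) = -6/77
  n = 3: D(3) = 3(3 + 8/3) = 17; numerator = -1(-6/77) - 1(-3/11) = 27/77; a_3 = (27/77)/(17) = 27/1309

r = 5/3; a_0 = 1; a_1 = -3/11; a_2 = -6/77; a_3 = 27/1309


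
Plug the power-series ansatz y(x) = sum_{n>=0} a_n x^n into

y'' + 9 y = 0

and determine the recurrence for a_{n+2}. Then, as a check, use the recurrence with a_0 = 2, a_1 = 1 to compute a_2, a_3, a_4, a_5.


Substitute y = sum_n a_n x^n into y'' + (const) y = 0.
y''(x) = sum_{n>=0} (n+2)(n+1) a_{n+2} x^n.
The ODE becomes sum_n [(n+2)(n+1) a_{n+2} + 9 a_n] x^n = 0.
Setting each coefficient to zero gives the recurrence:
  (n+2)(n+1) a_{n+2} + 9 a_n = 0,
  a_{n+2} = -9 / ((n+1)(n+2)) a_n.

Check with a_0 = 2, a_1 = 1 (apply the recurrence for n = 0, 1, 2, 3): a_0 = 2, a_1 = 1, a_2 = -9, a_3 = -3/2, a_4 = 27/4, a_5 = 27/40.

a_{n+2} = -9/((n+1)(n+2)) * a_n; check: a_0 = 2, a_1 = 1, a_2 = -9, a_3 = -3/2, a_4 = 27/4, a_5 = 27/40


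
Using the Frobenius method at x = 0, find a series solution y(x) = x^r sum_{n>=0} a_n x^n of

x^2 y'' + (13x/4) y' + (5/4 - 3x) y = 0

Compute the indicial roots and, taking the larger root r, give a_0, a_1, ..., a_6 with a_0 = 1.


Write in Frobenius form y'' + (p(x)/x) y' + (q(x)/x^2) y = 0:
  p(x) = 13/4,  q(x) = 5/4 - 3x.
Indicial equation: r(r-1) + (13/4) r + (5/4) = 0 -> roots r_1 = -1, r_2 = -5/4.
Take r = r_1 = -1. Let y(x) = x^r sum_{n>=0} a_n x^n with a_0 = 1.
Substitute y = x^r sum a_n x^n and match x^{r+n}. The recurrence is
  D(n) a_n - 3 a_{n-1} = 0,  where D(n) = (r+n)(r+n-1) + (13/4)(r+n) + (5/4).
  a_n = 3 / D(n) * a_{n-1}.
Since the indicial polynomial factors as (r - r_1)(r - r_2), D(n) = (r_1 + n - r_1)(r_1 + n - r_2) = n(n + 1/4).
Evaluating step by step (a_0 = 1):
  n = 1: D(1) = 1(1 + 1/4) = 5/4; numerator = 3(1) = 3; a_1 = (3)/(5/4) = 12/5
  n = 2: D(2) = 2(2 + 1/4) = 9/2; numerator = 3(12/5) = 36/5; a_2 = (36/5)/(9/2) = 8/5
  n = 3: D(3) = 3(3 + 1/4) = 39/4; numerator = 3(8/5) = 24/5; a_3 = (24/5)/(39/4) = 32/65
  n = 4: D(4) = 4(4 + 1/4) = 17; numerator = 3(32/65) = 96/65; a_4 = (96/65)/(17) = 96/1105
  n = 5: D(5) = 5(5 + 1/4) = 105/4; numerator = 3(96/1105) = 288/1105; a_5 = (288/1105)/(105/4) = 384/38675
  n = 6: D(6) = 6(6 + 1/4) = 75/2; numerator = 3(384/38675) = 1152/38675; a_6 = (1152/38675)/(75/2) = 768/966875

r = -1; a_0 = 1; a_1 = 12/5; a_2 = 8/5; a_3 = 32/65; a_4 = 96/1105; a_5 = 384/38675; a_6 = 768/966875


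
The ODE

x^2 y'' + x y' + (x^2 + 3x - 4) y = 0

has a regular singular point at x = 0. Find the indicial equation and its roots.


Divide by x^2 to reach normal form y'' + P_1(x) y' + P_2(x) y = 0 with P_1(x) = 1/x and P_2(x) = 1 + 3/x - 4/x^2.
x = 0 is a singular point because the y'-coefficient 1/x has a pole at x = 0 and the y-coefficient 1 + 3/x - 4/x^2 has a pole at x = 0.
It is a regular singular point because x P_1(x) = p(x) = 1 and x^2 P_2(x) = q(x) = x^2 + 3x - 4 are polynomials, hence analytic at x = 0.
p(0) = 1,  q(0) = -4.
Indicial equation: r(r-1) + p(0) r + q(0) = 0, i.e. r^2 + (p(0) - 1) r + q(0) = 0, i.e. r^2 - 4 = 0.
Discriminant: (0)^2 - 4(-4) = 16, so r = (0 ± 4)/2.
Solving: r_1 = 2, r_2 = -2.

indicial: r^2 - 4 = 0; roots r_1 = 2, r_2 = -2


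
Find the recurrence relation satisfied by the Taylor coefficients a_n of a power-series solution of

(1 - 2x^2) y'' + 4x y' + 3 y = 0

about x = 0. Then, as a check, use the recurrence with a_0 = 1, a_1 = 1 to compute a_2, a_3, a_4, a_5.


Substitute y = sum_n a_n x^n.
(1 - 2 x^2) y'' contributes (n+2)(n+1) a_{n+2} - 2 n(n-1) a_n at x^n.
4 x y'(x) contributes 4 n a_n at x^n.
3 y(x) contributes 3 a_n at x^n.
Matching x^n: (n+2)(n+1) a_{n+2} + (-2 n(n-1) + 4 n + 3) a_n = 0.
Thus a_{n+2} = (2 n(n-1) - 4 n - 3) / ((n+1)(n+2)) * a_n.

Check with a_0 = 1, a_1 = 1 (apply the recurrence for n = 0, 1, 2, 3): a_0 = 1, a_1 = 1, a_2 = -3/2, a_3 = -7/6, a_4 = 7/8, a_5 = 7/40.

a_(n+2) = (2 n(n-1) - 4 n - 3) / ((n+1)(n+2)) * a_n; check: a_0 = 1, a_1 = 1, a_2 = -3/2, a_3 = -7/6, a_4 = 7/8, a_5 = 7/40


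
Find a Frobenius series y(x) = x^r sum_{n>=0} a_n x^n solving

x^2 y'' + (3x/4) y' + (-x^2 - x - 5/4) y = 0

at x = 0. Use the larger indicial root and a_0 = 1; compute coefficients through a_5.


Write in Frobenius form y'' + (p(x)/x) y' + (q(x)/x^2) y = 0:
  p(x) = 3/4,  q(x) = -x^2 - x - 5/4.
Indicial equation: r(r-1) + (3/4) r + (-5/4) = 0 -> roots r_1 = 5/4, r_2 = -1.
Take r = r_1 = 5/4. Let y(x) = x^r sum_{n>=0} a_n x^n with a_0 = 1.
Substitute y = x^r sum a_n x^n and match x^{r+n}. The recurrence is
  D(n) a_n - 1 a_{n-1} - 1 a_{n-2} = 0,  where D(n) = (r+n)(r+n-1) + (3/4)(r+n) + (-5/4).
  a_n = [1 a_{n-1} + 1 a_{n-2}] / D(n).
Since the indicial polynomial factors as (r - r_1)(r - r_2), D(n) = (r_1 + n - r_1)(r_1 + n - r_2) = n(n + 9/4).
Evaluating step by step (a_0 = 1):
  n = 1: D(1) = 1(1 + 9/4) = 13/4; numerator = 1(1) = 1; a_1 = (1)/(13/4) = 4/13
  n = 2: D(2) = 2(2 + 9/4) = 17/2; numerator = 1(4/13) + 1(1) = 17/13; a_2 = (17/13)/(17/2) = 2/13
  n = 3: D(3) = 3(3 + 9/4) = 63/4; numerator = 1(2/13) + 1(4/13) = 6/13; a_3 = (6/13)/(63/4) = 8/273
  n = 4: D(4) = 4(4 + 9/4) = 25; numerator = 1(8/273) + 1(2/13) = 50/273; a_4 = (50/273)/(25) = 2/273
  n = 5: D(5) = 5(5 + 9/4) = 145/4; numerator = 1(2/273) + 1(8/273) = 10/273; a_5 = (10/273)/(145/4) = 8/7917

r = 5/4; a_0 = 1; a_1 = 4/13; a_2 = 2/13; a_3 = 8/273; a_4 = 2/273; a_5 = 8/7917


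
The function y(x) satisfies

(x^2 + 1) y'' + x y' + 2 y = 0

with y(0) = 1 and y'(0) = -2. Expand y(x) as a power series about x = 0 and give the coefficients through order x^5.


Ansatz: y(x) = sum_{n>=0} a_n x^n, so y'(x) = sum_{n>=1} n a_n x^(n-1) and y''(x) = sum_{n>=2} n(n-1) a_n x^(n-2).
Substitute into P(x) y'' + Q(x) y' + R(x) y = 0 with P(x) = x^2 + 1, Q(x) = x, R(x) = 2, and match powers of x.
Initial conditions: a_0 = 1, a_1 = -2.
Setting the coefficient of each power of x to zero and solving order by order (substituting the coefficients already found):
  x^0: 2 a_2 + 2 a_0 = 0  ->  2 a_2 = -2 a_0 = -2  ->  a_2 = -1
  x^1: 6 a_3 + 3 a_1 = 0  ->  6 a_3 = -3 a_1 = 6  ->  a_3 = 1
  x^2: 12 a_4 + 6 a_2 = 0  ->  12 a_4 = -6 a_2 = 6  ->  a_4 = 1/2
  x^3: 20 a_5 + 11 a_3 = 0  ->  20 a_5 = -11 a_3 = -11  ->  a_5 = -11/20
Truncated series: y(x) = 1 - 2 x - x^2 + x^3 + (1/2) x^4 - (11/20) x^5 + O(x^6).

a_0 = 1; a_1 = -2; a_2 = -1; a_3 = 1; a_4 = 1/2; a_5 = -11/20


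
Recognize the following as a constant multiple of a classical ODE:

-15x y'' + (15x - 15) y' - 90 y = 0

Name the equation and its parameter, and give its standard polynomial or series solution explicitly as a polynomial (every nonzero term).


All three coefficients share the factor -15; dividing through by -15 gives  x y'' + (1 - x) y' + 6 y = 0.
This matches the Laguerre equation x y'' + (1 - x) y' + n y = 0 with n = 6; the polynomial solution is L_6(x).
With y = sum_k a_k x^k, matching x^k gives (k+1)k a_{k+1} + (k+1) a_{k+1} - k a_k + n a_k = 0, i.e. (k+1)^2 a_{k+1} = (k - n) a_k = (k - 6) a_k. The right side vanishes at k = 6, so the series terminates at degree 6.
Standard normalization L_n(0) = 1 gives a_0 = 1. Work upward with a_{k+1} = (k - 6) a_k / (k+1)^2:
  a_1 = (0 - 6)(1) / 1^2 = -6/1 = -6
  a_2 = (1 - 6)(-6) / 2^2 = 30/4 = 15/2
  a_3 = (2 - 6)(15/2) / 3^2 = -30/9 = -10/3
  a_4 = (3 - 6)(-10/3) / 4^2 = 10/16 = 5/8
  a_5 = (4 - 6)(5/8) / 5^2 = (-5/4)/25 = -1/20
  a_6 = (5 - 6)(-1/20) / 6^2 = (1/20)/36 = 1/720
Hence L_6(x) = x^6/720 - x^5/20 + 5 x^4/8 - 10 x^3/3 + 15 x^2/2 - 6 x + 1.

L_6(x); series = x^6/720 - x^5/20 + 5 x^4/8 - 10 x^3/3 + 15 x^2/2 - 6 x + 1


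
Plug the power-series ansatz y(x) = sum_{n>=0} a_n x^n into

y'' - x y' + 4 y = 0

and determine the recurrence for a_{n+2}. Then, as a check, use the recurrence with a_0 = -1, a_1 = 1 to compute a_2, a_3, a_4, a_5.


Substitute y = sum_n a_n x^n.
y''(x) has coefficient (n+2)(n+1) a_{n+2} at x^n;
-x y'(x) has coefficient -n a_n at x^n (shift);
4 y(x) has coefficient 4 a_n at x^n.
Matching x^n: (n+2)(n+1) a_{n+2} + (-n + 4) a_n = 0.
Thus a_{n+2} = (n - 4) / ((n+1)(n+2)) * a_n.

Check with a_0 = -1, a_1 = 1 (apply the recurrence for n = 0, 1, 2, 3): a_0 = -1, a_1 = 1, a_2 = 2, a_3 = -1/2, a_4 = -1/3, a_5 = 1/40.

a_(n+2) = (n - 4) / ((n+1)(n+2)) * a_n; check: a_0 = -1, a_1 = 1, a_2 = 2, a_3 = -1/2, a_4 = -1/3, a_5 = 1/40


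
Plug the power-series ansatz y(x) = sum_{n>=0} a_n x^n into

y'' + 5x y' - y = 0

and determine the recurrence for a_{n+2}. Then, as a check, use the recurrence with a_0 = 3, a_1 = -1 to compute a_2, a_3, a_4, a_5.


Substitute y = sum_n a_n x^n.
y''(x) has coefficient (n+2)(n+1) a_{n+2} at x^n;
5 x y'(x) has coefficient 5 n a_n at x^n (shift);
-y(x) has coefficient -1 a_n at x^n.
Matching x^n: (n+2)(n+1) a_{n+2} + (5n - 1) a_n = 0.
Thus a_{n+2} = (-5n + 1) / ((n+1)(n+2)) * a_n.

Check with a_0 = 3, a_1 = -1 (apply the recurrence for n = 0, 1, 2, 3): a_0 = 3, a_1 = -1, a_2 = 3/2, a_3 = 2/3, a_4 = -9/8, a_5 = -7/15.

a_(n+2) = (-5n + 1) / ((n+1)(n+2)) * a_n; check: a_0 = 3, a_1 = -1, a_2 = 3/2, a_3 = 2/3, a_4 = -9/8, a_5 = -7/15


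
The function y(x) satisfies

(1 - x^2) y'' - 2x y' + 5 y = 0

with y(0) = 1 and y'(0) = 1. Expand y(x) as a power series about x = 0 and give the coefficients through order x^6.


Ansatz: y(x) = sum_{n>=0} a_n x^n, so y'(x) = sum_{n>=1} n a_n x^(n-1) and y''(x) = sum_{n>=2} n(n-1) a_n x^(n-2).
Substitute into P(x) y'' + Q(x) y' + R(x) y = 0 with P(x) = 1 - x^2, Q(x) = -2x, R(x) = 5, and match powers of x.
Initial conditions: a_0 = 1, a_1 = 1.
Setting the coefficient of each power of x to zero and solving order by order (substituting the coefficients already found):
  x^0: 2 a_2 + 5 a_0 = 0  ->  2 a_2 = -5 a_0 = -5  ->  a_2 = -5/2
  x^1: 6 a_3 + 3 a_1 = 0  ->  6 a_3 = -3 a_1 = -3  ->  a_3 = -1/2
  x^2: 12 a_4 - a_2 = 0  ->  12 a_4 = a_2 = -5/2  ->  a_4 = -5/24
  x^3: 20 a_5 - 7 a_3 = 0  ->  20 a_5 = 7 a_3 = -7/2  ->  a_5 = -7/40
  x^4: 30 a_6 - 15 a_4 = 0  ->  30 a_6 = 15 a_4 = -25/8  ->  a_6 = -5/48
Truncated series: y(x) = 1 + x - (5/2) x^2 - (1/2) x^3 - (5/24) x^4 - (7/40) x^5 - (5/48) x^6 + O(x^7).

a_0 = 1; a_1 = 1; a_2 = -5/2; a_3 = -1/2; a_4 = -5/24; a_5 = -7/40; a_6 = -5/48


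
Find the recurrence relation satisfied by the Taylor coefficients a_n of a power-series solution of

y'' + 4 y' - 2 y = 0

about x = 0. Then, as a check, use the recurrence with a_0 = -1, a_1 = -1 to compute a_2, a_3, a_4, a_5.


Substitute y = sum_n a_n x^n.
y''(x) has coefficient (n+2)(n+1) a_{n+2} at x^n;
4 y'(x) has coefficient 4 (n+1) a_{n+1} at x^n;
-2 y(x) has coefficient -2 a_n at x^n.
Matching x^n: (n+2)(n+1) a_{n+2} + 4 (n+1) a_{n+1} - 2 a_n = 0.
Thus a_{n+2} = [-4 (n+1) a_{n+1} + 2 a_n] / ((n+1)(n+2)).

Check with a_0 = -1, a_1 = -1 (apply the recurrence for n = 0, 1, 2, 3): a_0 = -1, a_1 = -1, a_2 = 1, a_3 = -5/3, a_4 = 11/6, a_5 = -49/30.

a_(n+2) = [-4 (n+1) a_(n+1) + 2 a_n] / ((n+1)(n+2)); check: a_0 = -1, a_1 = -1, a_2 = 1, a_3 = -5/3, a_4 = 11/6, a_5 = -49/30


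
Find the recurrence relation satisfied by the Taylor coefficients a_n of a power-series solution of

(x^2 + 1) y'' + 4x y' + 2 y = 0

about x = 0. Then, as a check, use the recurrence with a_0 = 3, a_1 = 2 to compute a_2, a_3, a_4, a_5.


Substitute y = sum_n a_n x^n.
(1 + 1 x^2) y'' contributes (n+2)(n+1) a_{n+2} + n(n-1) a_n at x^n.
4 x y'(x) contributes 4 n a_n at x^n.
2 y(x) contributes 2 a_n at x^n.
Matching x^n: (n+2)(n+1) a_{n+2} + (n(n-1) + 4 n + 2) a_n = 0.
Thus a_{n+2} = (-n(n-1) - 4 n - 2) / ((n+1)(n+2)) * a_n.

Check with a_0 = 3, a_1 = 2 (apply the recurrence for n = 0, 1, 2, 3): a_0 = 3, a_1 = 2, a_2 = -3, a_3 = -2, a_4 = 3, a_5 = 2.

a_(n+2) = (-n(n-1) - 4 n - 2) / ((n+1)(n+2)) * a_n; check: a_0 = 3, a_1 = 2, a_2 = -3, a_3 = -2, a_4 = 3, a_5 = 2


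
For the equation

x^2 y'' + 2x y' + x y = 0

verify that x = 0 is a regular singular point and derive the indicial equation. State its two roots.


Divide by x^2 to reach normal form y'' + P_1(x) y' + P_2(x) y = 0 with P_1(x) = 2/x and P_2(x) = 1/x.
x = 0 is a singular point because the y'-coefficient 2/x has a pole at x = 0 and the y-coefficient 1/x has a pole at x = 0.
It is a regular singular point because x P_1(x) = p(x) = 2 and x^2 P_2(x) = q(x) = x are polynomials, hence analytic at x = 0.
p(0) = 2,  q(0) = 0.
Indicial equation: r(r-1) + p(0) r + q(0) = 0, i.e. r^2 + (p(0) - 1) r + q(0) = 0, i.e. r^2 + 1 r = 0.
Discriminant: (1)^2 - 4(0) = 1, so r = (-1 ± 1)/2.
Solving: r_1 = 0, r_2 = -1.

indicial: r^2 + 1 r = 0; roots r_1 = 0, r_2 = -1


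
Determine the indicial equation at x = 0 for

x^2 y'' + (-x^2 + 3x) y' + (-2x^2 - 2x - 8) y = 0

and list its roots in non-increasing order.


Divide by x^2 to reach normal form y'' + P_1(x) y' + P_2(x) y = 0 with P_1(x) = -1 + 3/x and P_2(x) = -2 - 2/x - 8/x^2.
x = 0 is a singular point because the y'-coefficient -1 + 3/x has a pole at x = 0 and the y-coefficient -2 - 2/x - 8/x^2 has a pole at x = 0.
It is a regular singular point because x P_1(x) = p(x) = 3 - x and x^2 P_2(x) = q(x) = -2x^2 - 2x - 8 are polynomials, hence analytic at x = 0.
p(0) = 3,  q(0) = -8.
Indicial equation: r(r-1) + p(0) r + q(0) = 0, i.e. r^2 + (p(0) - 1) r + q(0) = 0, i.e. r^2 + 2 r - 8 = 0.
Discriminant: (2)^2 - 4(-8) = 36, so r = (-2 ± 6)/2.
Solving: r_1 = 2, r_2 = -4.

indicial: r^2 + 2 r - 8 = 0; roots r_1 = 2, r_2 = -4


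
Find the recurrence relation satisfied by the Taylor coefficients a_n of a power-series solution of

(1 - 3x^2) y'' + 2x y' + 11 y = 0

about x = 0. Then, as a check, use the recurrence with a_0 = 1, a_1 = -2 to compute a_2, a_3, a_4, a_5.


Substitute y = sum_n a_n x^n.
(1 - 3 x^2) y'' contributes (n+2)(n+1) a_{n+2} - 3 n(n-1) a_n at x^n.
2 x y'(x) contributes 2 n a_n at x^n.
11 y(x) contributes 11 a_n at x^n.
Matching x^n: (n+2)(n+1) a_{n+2} + (-3 n(n-1) + 2 n + 11) a_n = 0.
Thus a_{n+2} = (3 n(n-1) - 2 n - 11) / ((n+1)(n+2)) * a_n.

Check with a_0 = 1, a_1 = -2 (apply the recurrence for n = 0, 1, 2, 3): a_0 = 1, a_1 = -2, a_2 = -11/2, a_3 = 13/3, a_4 = 33/8, a_5 = 13/60.

a_(n+2) = (3 n(n-1) - 2 n - 11) / ((n+1)(n+2)) * a_n; check: a_0 = 1, a_1 = -2, a_2 = -11/2, a_3 = 13/3, a_4 = 33/8, a_5 = 13/60


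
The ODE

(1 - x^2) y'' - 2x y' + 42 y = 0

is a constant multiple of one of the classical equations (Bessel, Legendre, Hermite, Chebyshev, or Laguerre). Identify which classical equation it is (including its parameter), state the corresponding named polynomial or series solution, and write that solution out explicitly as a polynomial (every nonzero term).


The equation is already in a standard form:  (1 - x^2) y'' - 2x y' + 42 y = 0.
This matches the Legendre equation (1 - x^2) y'' - 2x y' + n(n+1) y = 0 (note the -2x y' term) with n(n+1) = 42, so n = 6; the polynomial solution is P_6(x).
With y = sum_k a_k x^k, matching x^k gives (k+2)(k+1) a_{k+2} = [k(k+1) - n(n+1)] a_k = (k - 6)(k + 7) a_k. The right side vanishes at k = 6, so the series with the parity of 6 terminates at degree 6.
Standard normalization (P_n(1) = 1): leading coefficient (2n)!/(2^n (n!)^2) = 479001600/(64*518400) = 231/16, so a_6 = 231/16. Work downward with a_k = (k+1)(k+2) a_{k+2} / ((k - 6)(k + 7)):
  a_4 = (5)(6)(231/16) / ((4 - 6)(4 + 7)) = (3465/8)/(-22) = -315/16
  a_2 = (3)(4)(-315/16) / ((2 - 6)(2 + 7)) = (-945/4)/(-36) = 105/16
  a_0 = (1)(2)(105/16) / ((0 - 6)(0 + 7)) = (105/8)/(-42) = -5/16
Hence P_6(x) = 231 x^6/16 - 315 x^4/16 + 105 x^2/16 - 5/16.

P_6(x); series = 231 x^6/16 - 315 x^4/16 + 105 x^2/16 - 5/16


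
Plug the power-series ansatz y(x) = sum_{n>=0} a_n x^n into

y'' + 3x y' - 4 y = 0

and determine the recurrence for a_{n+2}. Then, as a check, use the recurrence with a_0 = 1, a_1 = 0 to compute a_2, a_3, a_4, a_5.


Substitute y = sum_n a_n x^n.
y''(x) has coefficient (n+2)(n+1) a_{n+2} at x^n;
3 x y'(x) has coefficient 3 n a_n at x^n (shift);
-4 y(x) has coefficient -4 a_n at x^n.
Matching x^n: (n+2)(n+1) a_{n+2} + (3n - 4) a_n = 0.
Thus a_{n+2} = (-3n + 4) / ((n+1)(n+2)) * a_n.

Check with a_0 = 1, a_1 = 0 (apply the recurrence for n = 0, 1, 2, 3): a_0 = 1, a_1 = 0, a_2 = 2, a_3 = 0, a_4 = -1/3, a_5 = 0.

a_(n+2) = (-3n + 4) / ((n+1)(n+2)) * a_n; check: a_0 = 1, a_1 = 0, a_2 = 2, a_3 = 0, a_4 = -1/3, a_5 = 0


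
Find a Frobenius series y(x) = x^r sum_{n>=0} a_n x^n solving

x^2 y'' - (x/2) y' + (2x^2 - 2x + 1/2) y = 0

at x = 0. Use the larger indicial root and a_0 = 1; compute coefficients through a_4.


Write in Frobenius form y'' + (p(x)/x) y' + (q(x)/x^2) y = 0:
  p(x) = -1/2,  q(x) = 2x^2 - 2x + 1/2.
Indicial equation: r(r-1) + (-1/2) r + (1/2) = 0 -> roots r_1 = 1, r_2 = 1/2.
Take r = r_1 = 1. Let y(x) = x^r sum_{n>=0} a_n x^n with a_0 = 1.
Substitute y = x^r sum a_n x^n and match x^{r+n}. The recurrence is
  D(n) a_n - 2 a_{n-1} + 2 a_{n-2} = 0,  where D(n) = (r+n)(r+n-1) + (-1/2)(r+n) + (1/2).
  a_n = [2 a_{n-1} - 2 a_{n-2}] / D(n).
Since the indicial polynomial factors as (r - r_1)(r - r_2), D(n) = (r_1 + n - r_1)(r_1 + n - r_2) = n(n + 1/2).
Evaluating step by step (a_0 = 1):
  n = 1: D(1) = 1(1 + 1/2) = 3/2; numerator = 2(1) = 2; a_1 = (2)/(3/2) = 4/3
  n = 2: D(2) = 2(2 + 1/2) = 5; numerator = 2(4/3) - 2(1) = 2/3; a_2 = (2/3)/(5) = 2/15
  n = 3: D(3) = 3(3 + 1/2) = 21/2; numerator = 2(2/15) - 2(4/3) = -12/5; a_3 = (-12/5)/(21/2) = -8/35
  n = 4: D(4) = 4(4 + 1/2) = 18; numerator = 2(-8/35) - 2(2/15) = -76/105; a_4 = (-76/105)/(18) = -38/945

r = 1; a_0 = 1; a_1 = 4/3; a_2 = 2/15; a_3 = -8/35; a_4 = -38/945


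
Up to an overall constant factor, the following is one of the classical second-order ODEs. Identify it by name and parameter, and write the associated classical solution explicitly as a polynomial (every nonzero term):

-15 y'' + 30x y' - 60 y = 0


All three coefficients share the factor -15; dividing through by -15 gives  y'' - 2x y' + 4 y = 0.
This matches the Hermite equation y'' - 2x y' + 2n y = 0 with 2n = 4, so n = 2; the polynomial solution is H_2(x).
With y = sum_k a_k x^k, matching x^k gives (k+2)(k+1) a_{k+2} = 2(k - n) a_k = 2(k - 2) a_k. The right side vanishes at k = 2, so the series with the parity of 2 terminates at degree 2.
Standard normalization: leading coefficient of H_n is 2^n, so a_2 = 2^2 = 4. Work downward with a_k = (k+1)(k+2) a_{k+2} / (2(k - n)):
  a_0 = (1)(2)(4) / (2(0 - 2)) = 8/(-4) = -2
Hence H_2(x) = 4 x^2 - 2.

H_2(x); series = 4 x^2 - 2


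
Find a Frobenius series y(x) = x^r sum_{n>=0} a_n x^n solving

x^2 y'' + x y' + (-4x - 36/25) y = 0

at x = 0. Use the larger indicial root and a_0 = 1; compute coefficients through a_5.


Write in Frobenius form y'' + (p(x)/x) y' + (q(x)/x^2) y = 0:
  p(x) = 1,  q(x) = -4x - 36/25.
Indicial equation: r(r-1) + (1) r + (-36/25) = 0 -> roots r_1 = 6/5, r_2 = -6/5.
Take r = r_1 = 6/5. Let y(x) = x^r sum_{n>=0} a_n x^n with a_0 = 1.
Substitute y = x^r sum a_n x^n and match x^{r+n}. The recurrence is
  D(n) a_n - 4 a_{n-1} = 0,  where D(n) = (r+n)(r+n-1) + (1)(r+n) + (-36/25).
  a_n = 4 / D(n) * a_{n-1}.
Since the indicial polynomial factors as (r - r_1)(r - r_2), D(n) = (r_1 + n - r_1)(r_1 + n - r_2) = n(n + 12/5).
Evaluating step by step (a_0 = 1):
  n = 1: D(1) = 1(1 + 12/5) = 17/5; numerator = 4(1) = 4; a_1 = (4)/(17/5) = 20/17
  n = 2: D(2) = 2(2 + 12/5) = 44/5; numerator = 4(20/17) = 80/17; a_2 = (80/17)/(44/5) = 100/187
  n = 3: D(3) = 3(3 + 12/5) = 81/5; numerator = 4(100/187) = 400/187; a_3 = (400/187)/(81/5) = 2000/15147
  n = 4: D(4) = 4(4 + 12/5) = 128/5; numerator = 4(2000/15147) = 8000/15147; a_4 = (8000/15147)/(128/5) = 625/30294
  n = 5: D(5) = 5(5 + 12/5) = 37; numerator = 4(625/30294) = 1250/15147; a_5 = (1250/15147)/(37) = 1250/560439

r = 6/5; a_0 = 1; a_1 = 20/17; a_2 = 100/187; a_3 = 2000/15147; a_4 = 625/30294; a_5 = 1250/560439


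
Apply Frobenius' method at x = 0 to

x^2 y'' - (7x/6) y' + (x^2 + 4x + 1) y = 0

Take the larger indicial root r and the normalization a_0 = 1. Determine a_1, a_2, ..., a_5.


Write in Frobenius form y'' + (p(x)/x) y' + (q(x)/x^2) y = 0:
  p(x) = -7/6,  q(x) = x^2 + 4x + 1.
Indicial equation: r(r-1) + (-7/6) r + (1) = 0 -> roots r_1 = 3/2, r_2 = 2/3.
Take r = r_1 = 3/2. Let y(x) = x^r sum_{n>=0} a_n x^n with a_0 = 1.
Substitute y = x^r sum a_n x^n and match x^{r+n}. The recurrence is
  D(n) a_n + 4 a_{n-1} + 1 a_{n-2} = 0,  where D(n) = (r+n)(r+n-1) + (-7/6)(r+n) + (1).
  a_n = [-4 a_{n-1} - 1 a_{n-2}] / D(n).
Since the indicial polynomial factors as (r - r_1)(r - r_2), D(n) = (r_1 + n - r_1)(r_1 + n - r_2) = n(n + 5/6).
Evaluating step by step (a_0 = 1):
  n = 1: D(1) = 1(1 + 5/6) = 11/6; numerator = -4(1) = -4; a_1 = (-4)/(11/6) = -24/11
  n = 2: D(2) = 2(2 + 5/6) = 17/3; numerator = -4(-24/11) - 1(1) = 85/11; a_2 = (85/11)/(17/3) = 15/11
  n = 3: D(3) = 3(3 + 5/6) = 23/2; numerator = -4(15/11) - 1(-24/11) = -36/11; a_3 = (-36/11)/(23/2) = -72/253
  n = 4: D(4) = 4(4 + 5/6) = 58/3; numerator = -4(-72/253) - 1(15/11) = -57/253; a_4 = (-57/253)/(58/3) = -171/14674
  n = 5: D(5) = 5(5 + 5/6) = 175/6; numerator = -4(-171/14674) - 1(-72/253) = 2430/7337; a_5 = (2430/7337)/(175/6) = 2916/256795

r = 3/2; a_0 = 1; a_1 = -24/11; a_2 = 15/11; a_3 = -72/253; a_4 = -171/14674; a_5 = 2916/256795


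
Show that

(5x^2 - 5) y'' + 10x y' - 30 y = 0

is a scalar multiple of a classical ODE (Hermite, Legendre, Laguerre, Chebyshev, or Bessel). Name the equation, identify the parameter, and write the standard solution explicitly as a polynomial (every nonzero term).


All three coefficients share the factor -5; dividing through by -5 gives  (1 - x^2) y'' - 2x y' + 6 y = 0.
This matches the Legendre equation (1 - x^2) y'' - 2x y' + n(n+1) y = 0 (note the -2x y' term) with n(n+1) = 6, so n = 2; the polynomial solution is P_2(x).
With y = sum_k a_k x^k, matching x^k gives (k+2)(k+1) a_{k+2} = [k(k+1) - n(n+1)] a_k = (k - 2)(k + 3) a_k. The right side vanishes at k = 2, so the series with the parity of 2 terminates at degree 2.
Standard normalization (P_n(1) = 1): leading coefficient (2n)!/(2^n (n!)^2) = 24/(4*4) = 3/2, so a_2 = 3/2. Work downward with a_k = (k+1)(k+2) a_{k+2} / ((k - 2)(k + 3)):
  a_0 = (1)(2)(3/2) / ((0 - 2)(0 + 3)) = 3/(-6) = -1/2
Hence P_2(x) = 3 x^2/2 - 1/2.

P_2(x); series = 3 x^2/2 - 1/2


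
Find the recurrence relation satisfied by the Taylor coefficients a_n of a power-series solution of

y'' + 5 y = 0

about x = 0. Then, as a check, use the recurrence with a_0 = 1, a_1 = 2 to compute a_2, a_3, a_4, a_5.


Substitute y = sum_n a_n x^n into y'' + (const) y = 0.
y''(x) = sum_{n>=0} (n+2)(n+1) a_{n+2} x^n.
The ODE becomes sum_n [(n+2)(n+1) a_{n+2} + 5 a_n] x^n = 0.
Setting each coefficient to zero gives the recurrence:
  (n+2)(n+1) a_{n+2} + 5 a_n = 0,
  a_{n+2} = -5 / ((n+1)(n+2)) a_n.

Check with a_0 = 1, a_1 = 2 (apply the recurrence for n = 0, 1, 2, 3): a_0 = 1, a_1 = 2, a_2 = -5/2, a_3 = -5/3, a_4 = 25/24, a_5 = 5/12.

a_{n+2} = -5/((n+1)(n+2)) * a_n; check: a_0 = 1, a_1 = 2, a_2 = -5/2, a_3 = -5/3, a_4 = 25/24, a_5 = 5/12


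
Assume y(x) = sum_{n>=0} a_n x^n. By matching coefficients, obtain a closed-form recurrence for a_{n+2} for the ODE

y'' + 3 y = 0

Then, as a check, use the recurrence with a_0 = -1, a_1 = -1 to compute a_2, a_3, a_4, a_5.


Substitute y = sum_n a_n x^n into y'' + (const) y = 0.
y''(x) = sum_{n>=0} (n+2)(n+1) a_{n+2} x^n.
The ODE becomes sum_n [(n+2)(n+1) a_{n+2} + 3 a_n] x^n = 0.
Setting each coefficient to zero gives the recurrence:
  (n+2)(n+1) a_{n+2} + 3 a_n = 0,
  a_{n+2} = -3 / ((n+1)(n+2)) a_n.

Check with a_0 = -1, a_1 = -1 (apply the recurrence for n = 0, 1, 2, 3): a_0 = -1, a_1 = -1, a_2 = 3/2, a_3 = 1/2, a_4 = -3/8, a_5 = -3/40.

a_{n+2} = -3/((n+1)(n+2)) * a_n; check: a_0 = -1, a_1 = -1, a_2 = 3/2, a_3 = 1/2, a_4 = -3/8, a_5 = -3/40


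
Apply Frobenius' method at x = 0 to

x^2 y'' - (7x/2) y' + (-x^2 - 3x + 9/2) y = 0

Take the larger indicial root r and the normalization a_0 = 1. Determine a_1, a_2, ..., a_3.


Write in Frobenius form y'' + (p(x)/x) y' + (q(x)/x^2) y = 0:
  p(x) = -7/2,  q(x) = -x^2 - 3x + 9/2.
Indicial equation: r(r-1) + (-7/2) r + (9/2) = 0 -> roots r_1 = 3, r_2 = 3/2.
Take r = r_1 = 3. Let y(x) = x^r sum_{n>=0} a_n x^n with a_0 = 1.
Substitute y = x^r sum a_n x^n and match x^{r+n}. The recurrence is
  D(n) a_n - 3 a_{n-1} - 1 a_{n-2} = 0,  where D(n) = (r+n)(r+n-1) + (-7/2)(r+n) + (9/2).
  a_n = [3 a_{n-1} + 1 a_{n-2}] / D(n).
Since the indicial polynomial factors as (r - r_1)(r - r_2), D(n) = (r_1 + n - r_1)(r_1 + n - r_2) = n(n + 3/2).
Evaluating step by step (a_0 = 1):
  n = 1: D(1) = 1(1 + 3/2) = 5/2; numerator = 3(1) = 3; a_1 = (3)/(5/2) = 6/5
  n = 2: D(2) = 2(2 + 3/2) = 7; numerator = 3(6/5) + 1(1) = 23/5; a_2 = (23/5)/(7) = 23/35
  n = 3: D(3) = 3(3 + 3/2) = 27/2; numerator = 3(23/35) + 1(6/5) = 111/35; a_3 = (111/35)/(27/2) = 74/315

r = 3; a_0 = 1; a_1 = 6/5; a_2 = 23/35; a_3 = 74/315


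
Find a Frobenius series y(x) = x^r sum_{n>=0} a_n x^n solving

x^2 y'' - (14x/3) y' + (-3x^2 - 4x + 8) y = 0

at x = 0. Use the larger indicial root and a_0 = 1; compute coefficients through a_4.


Write in Frobenius form y'' + (p(x)/x) y' + (q(x)/x^2) y = 0:
  p(x) = -14/3,  q(x) = -3x^2 - 4x + 8.
Indicial equation: r(r-1) + (-14/3) r + (8) = 0 -> roots r_1 = 3, r_2 = 8/3.
Take r = r_1 = 3. Let y(x) = x^r sum_{n>=0} a_n x^n with a_0 = 1.
Substitute y = x^r sum a_n x^n and match x^{r+n}. The recurrence is
  D(n) a_n - 4 a_{n-1} - 3 a_{n-2} = 0,  where D(n) = (r+n)(r+n-1) + (-14/3)(r+n) + (8).
  a_n = [4 a_{n-1} + 3 a_{n-2}] / D(n).
Since the indicial polynomial factors as (r - r_1)(r - r_2), D(n) = (r_1 + n - r_1)(r_1 + n - r_2) = n(n + 1/3).
Evaluating step by step (a_0 = 1):
  n = 1: D(1) = 1(1 + 1/3) = 4/3; numerator = 4(1) = 4; a_1 = (4)/(4/3) = 3
  n = 2: D(2) = 2(2 + 1/3) = 14/3; numerator = 4(3) + 3(1) = 15; a_2 = (15)/(14/3) = 45/14
  n = 3: D(3) = 3(3 + 1/3) = 10; numerator = 4(45/14) + 3(3) = 153/7; a_3 = (153/7)/(10) = 153/70
  n = 4: D(4) = 4(4 + 1/3) = 52/3; numerator = 4(153/70) + 3(45/14) = 1287/70; a_4 = (1287/70)/(52/3) = 297/280

r = 3; a_0 = 1; a_1 = 3; a_2 = 45/14; a_3 = 153/70; a_4 = 297/280


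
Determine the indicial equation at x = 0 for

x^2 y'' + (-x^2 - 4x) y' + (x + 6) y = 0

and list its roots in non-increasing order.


Divide by x^2 to reach normal form y'' + P_1(x) y' + P_2(x) y = 0 with P_1(x) = -1 - 4/x and P_2(x) = 1/x + 6/x^2.
x = 0 is a singular point because the y'-coefficient -1 - 4/x has a pole at x = 0 and the y-coefficient 1/x + 6/x^2 has a pole at x = 0.
It is a regular singular point because x P_1(x) = p(x) = -x - 4 and x^2 P_2(x) = q(x) = x + 6 are polynomials, hence analytic at x = 0.
p(0) = -4,  q(0) = 6.
Indicial equation: r(r-1) + p(0) r + q(0) = 0, i.e. r^2 + (p(0) - 1) r + q(0) = 0, i.e. r^2 - 5 r + 6 = 0.
Discriminant: (-5)^2 - 4(6) = 1, so r = (5 ± 1)/2.
Solving: r_1 = 3, r_2 = 2.

indicial: r^2 - 5 r + 6 = 0; roots r_1 = 3, r_2 = 2


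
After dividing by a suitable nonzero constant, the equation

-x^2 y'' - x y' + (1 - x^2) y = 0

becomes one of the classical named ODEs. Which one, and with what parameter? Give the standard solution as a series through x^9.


All three coefficients share the factor -1; dividing through by -1 gives  x^2 y'' + x y' + (x^2 - 1) y = 0.
This matches the Bessel equation x^2 y'' + x y' + (x^2 - nu^2) y = 0 with nu^2 = 1, so nu = 1; the solution bounded at x = 0 is J_1(x).
Frobenius at x = 0: indicial roots ±nu; for r = nu the recurrence k(k + 2nu) c_k = -c_{k-2} gives the standard series J_nu(x) = sum_{k>=0} (-1)^k / (k! (k+nu)!) (x/2)^(2k+nu). Evaluate the first 5 terms:
  k = 0: (-1)^0 / (0! * 1! * 2^1) x^1 = 1/(1*1*2) x^1 = (1/2) x^1
  k = 1: (-1)^1 / (1! * 2! * 2^3) x^3 = -1/(1*2*8) x^3 = (-1/16) x^3
  k = 2: (-1)^2 / (2! * 3! * 2^5) x^5 = 1/(2*6*32) x^5 = (1/384) x^5
  k = 3: (-1)^3 / (3! * 4! * 2^7) x^7 = -1/(6*24*128) x^7 = (-1/18432) x^7
  k = 4: (-1)^4 / (4! * 5! * 2^9) x^9 = 1/(24*120*512) x^9 = (1/1474560) x^9
Hence J_1(x) = x^9/1474560 - x^7/18432 + x^5/384 - x^3/16 + x/2 + ....

J_1(x); series = x^9/1474560 - x^7/18432 + x^5/384 - x^3/16 + x/2


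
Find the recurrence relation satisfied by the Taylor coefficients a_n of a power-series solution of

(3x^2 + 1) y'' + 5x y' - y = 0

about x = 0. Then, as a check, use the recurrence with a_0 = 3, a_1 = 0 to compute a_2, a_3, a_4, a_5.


Substitute y = sum_n a_n x^n.
(1 + 3 x^2) y'' contributes (n+2)(n+1) a_{n+2} + 3 n(n-1) a_n at x^n.
5 x y'(x) contributes 5 n a_n at x^n.
-y(x) contributes -1 a_n at x^n.
Matching x^n: (n+2)(n+1) a_{n+2} + (3 n(n-1) + 5 n - 1) a_n = 0.
Thus a_{n+2} = (-3 n(n-1) - 5 n + 1) / ((n+1)(n+2)) * a_n.

Check with a_0 = 3, a_1 = 0 (apply the recurrence for n = 0, 1, 2, 3): a_0 = 3, a_1 = 0, a_2 = 3/2, a_3 = 0, a_4 = -15/8, a_5 = 0.

a_(n+2) = (-3 n(n-1) - 5 n + 1) / ((n+1)(n+2)) * a_n; check: a_0 = 3, a_1 = 0, a_2 = 3/2, a_3 = 0, a_4 = -15/8, a_5 = 0


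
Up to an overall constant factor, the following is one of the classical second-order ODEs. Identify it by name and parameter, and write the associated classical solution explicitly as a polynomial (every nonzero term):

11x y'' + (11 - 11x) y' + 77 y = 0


All three coefficients share the factor 11; dividing through by 11 gives  x y'' + (1 - x) y' + 7 y = 0.
This matches the Laguerre equation x y'' + (1 - x) y' + n y = 0 with n = 7; the polynomial solution is L_7(x).
With y = sum_k a_k x^k, matching x^k gives (k+1)k a_{k+1} + (k+1) a_{k+1} - k a_k + n a_k = 0, i.e. (k+1)^2 a_{k+1} = (k - n) a_k = (k - 7) a_k. The right side vanishes at k = 7, so the series terminates at degree 7.
Standard normalization L_n(0) = 1 gives a_0 = 1. Work upward with a_{k+1} = (k - 7) a_k / (k+1)^2:
  a_1 = (0 - 7)(1) / 1^2 = -7/1 = -7
  a_2 = (1 - 7)(-7) / 2^2 = 42/4 = 21/2
  a_3 = (2 - 7)(21/2) / 3^2 = (-105/2)/9 = -35/6
  a_4 = (3 - 7)(-35/6) / 4^2 = (70/3)/16 = 35/24
  a_5 = (4 - 7)(35/24) / 5^2 = (-35/8)/25 = -7/40
  a_6 = (5 - 7)(-7/40) / 6^2 = (7/20)/36 = 7/720
  a_7 = (6 - 7)(7/720) / 7^2 = (-7/720)/49 = -1/5040
Hence L_7(x) = -x^7/5040 + 7 x^6/720 - 7 x^5/40 + 35 x^4/24 - 35 x^3/6 + 21 x^2/2 - 7 x + 1.

L_7(x); series = -x^7/5040 + 7 x^6/720 - 7 x^5/40 + 35 x^4/24 - 35 x^3/6 + 21 x^2/2 - 7 x + 1


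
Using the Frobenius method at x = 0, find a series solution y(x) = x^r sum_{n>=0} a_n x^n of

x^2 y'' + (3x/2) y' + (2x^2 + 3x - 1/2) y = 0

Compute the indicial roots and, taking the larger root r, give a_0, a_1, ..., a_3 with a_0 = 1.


Write in Frobenius form y'' + (p(x)/x) y' + (q(x)/x^2) y = 0:
  p(x) = 3/2,  q(x) = 2x^2 + 3x - 1/2.
Indicial equation: r(r-1) + (3/2) r + (-1/2) = 0 -> roots r_1 = 1/2, r_2 = -1.
Take r = r_1 = 1/2. Let y(x) = x^r sum_{n>=0} a_n x^n with a_0 = 1.
Substitute y = x^r sum a_n x^n and match x^{r+n}. The recurrence is
  D(n) a_n + 3 a_{n-1} + 2 a_{n-2} = 0,  where D(n) = (r+n)(r+n-1) + (3/2)(r+n) + (-1/2).
  a_n = [-3 a_{n-1} - 2 a_{n-2}] / D(n).
Since the indicial polynomial factors as (r - r_1)(r - r_2), D(n) = (r_1 + n - r_1)(r_1 + n - r_2) = n(n + 3/2).
Evaluating step by step (a_0 = 1):
  n = 1: D(1) = 1(1 + 3/2) = 5/2; numerator = -3(1) = -3; a_1 = (-3)/(5/2) = -6/5
  n = 2: D(2) = 2(2 + 3/2) = 7; numerator = -3(-6/5) - 2(1) = 8/5; a_2 = (8/5)/(7) = 8/35
  n = 3: D(3) = 3(3 + 3/2) = 27/2; numerator = -3(8/35) - 2(-6/5) = 12/7; a_3 = (12/7)/(27/2) = 8/63

r = 1/2; a_0 = 1; a_1 = -6/5; a_2 = 8/35; a_3 = 8/63


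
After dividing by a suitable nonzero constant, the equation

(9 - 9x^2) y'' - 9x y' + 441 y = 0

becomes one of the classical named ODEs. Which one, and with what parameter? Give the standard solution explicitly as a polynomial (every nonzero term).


All three coefficients share the factor 9; dividing through by 9 gives  (1 - x^2) y'' - x y' + 49 y = 0.
This matches the Chebyshev equation (1 - x^2) y'' - x y' + n^2 y = 0 (note the -x y' term, not -2x y') with n^2 = 49, so n = 7; the polynomial solution is T_7(x).
With y = sum_k a_k x^k, matching x^k gives (k+2)(k+1) a_{k+2} = (k^2 - n^2) a_k = (k - 7)(k + 7) a_k. The right side vanishes at k = 7, so the series with the parity of 7 terminates at degree 7.
Standard normalization: leading coefficient of T_n is 2^(n-1), so a_7 = 2^6 = 64. Work downward with a_k = (k+1)(k+2) a_{k+2} / ((k - 7)(k + 7)):
  a_5 = (6)(7)(64) / ((5 - 7)(5 + 7)) = 2688/(-24) = -112
  a_3 = (4)(5)(-112) / ((3 - 7)(3 + 7)) = -2240/(-40) = 56
  a_1 = (2)(3)(56) / ((1 - 7)(1 + 7)) = 336/(-48) = -7
Hence T_7(x) = 64 x^7 - 112 x^5 + 56 x^3 - 7 x.

T_7(x); series = 64 x^7 - 112 x^5 + 56 x^3 - 7 x


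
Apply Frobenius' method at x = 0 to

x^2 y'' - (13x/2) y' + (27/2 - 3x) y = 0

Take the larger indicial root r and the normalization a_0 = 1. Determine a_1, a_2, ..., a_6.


Write in Frobenius form y'' + (p(x)/x) y' + (q(x)/x^2) y = 0:
  p(x) = -13/2,  q(x) = 27/2 - 3x.
Indicial equation: r(r-1) + (-13/2) r + (27/2) = 0 -> roots r_1 = 9/2, r_2 = 3.
Take r = r_1 = 9/2. Let y(x) = x^r sum_{n>=0} a_n x^n with a_0 = 1.
Substitute y = x^r sum a_n x^n and match x^{r+n}. The recurrence is
  D(n) a_n - 3 a_{n-1} = 0,  where D(n) = (r+n)(r+n-1) + (-13/2)(r+n) + (27/2).
  a_n = 3 / D(n) * a_{n-1}.
Since the indicial polynomial factors as (r - r_1)(r - r_2), D(n) = (r_1 + n - r_1)(r_1 + n - r_2) = n(n + 3/2).
Evaluating step by step (a_0 = 1):
  n = 1: D(1) = 1(1 + 3/2) = 5/2; numerator = 3(1) = 3; a_1 = (3)/(5/2) = 6/5
  n = 2: D(2) = 2(2 + 3/2) = 7; numerator = 3(6/5) = 18/5; a_2 = (18/5)/(7) = 18/35
  n = 3: D(3) = 3(3 + 3/2) = 27/2; numerator = 3(18/35) = 54/35; a_3 = (54/35)/(27/2) = 4/35
  n = 4: D(4) = 4(4 + 3/2) = 22; numerator = 3(4/35) = 12/35; a_4 = (12/35)/(22) = 6/385
  n = 5: D(5) = 5(5 + 3/2) = 65/2; numerator = 3(6/385) = 18/385; a_5 = (18/385)/(65/2) = 36/25025
  n = 6: D(6) = 6(6 + 3/2) = 45; numerator = 3(36/25025) = 108/25025; a_6 = (108/25025)/(45) = 12/125125

r = 9/2; a_0 = 1; a_1 = 6/5; a_2 = 18/35; a_3 = 4/35; a_4 = 6/385; a_5 = 36/25025; a_6 = 12/125125


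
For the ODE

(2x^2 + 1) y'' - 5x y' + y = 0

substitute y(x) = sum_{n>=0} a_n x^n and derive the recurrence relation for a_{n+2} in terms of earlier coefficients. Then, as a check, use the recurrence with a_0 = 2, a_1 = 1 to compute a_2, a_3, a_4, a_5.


Substitute y = sum_n a_n x^n.
(1 + 2 x^2) y'' contributes (n+2)(n+1) a_{n+2} + 2 n(n-1) a_n at x^n.
-5 x y'(x) contributes -5 n a_n at x^n.
y(x) contributes 1 a_n at x^n.
Matching x^n: (n+2)(n+1) a_{n+2} + (2 n(n-1) - 5 n + 1) a_n = 0.
Thus a_{n+2} = (-2 n(n-1) + 5 n - 1) / ((n+1)(n+2)) * a_n.

Check with a_0 = 2, a_1 = 1 (apply the recurrence for n = 0, 1, 2, 3): a_0 = 2, a_1 = 1, a_2 = -1, a_3 = 2/3, a_4 = -5/12, a_5 = 1/15.

a_(n+2) = (-2 n(n-1) + 5 n - 1) / ((n+1)(n+2)) * a_n; check: a_0 = 2, a_1 = 1, a_2 = -1, a_3 = 2/3, a_4 = -5/12, a_5 = 1/15


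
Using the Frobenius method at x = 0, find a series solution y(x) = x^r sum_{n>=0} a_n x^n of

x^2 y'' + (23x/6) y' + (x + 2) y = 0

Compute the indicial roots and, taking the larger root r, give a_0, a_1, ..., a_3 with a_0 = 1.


Write in Frobenius form y'' + (p(x)/x) y' + (q(x)/x^2) y = 0:
  p(x) = 23/6,  q(x) = x + 2.
Indicial equation: r(r-1) + (23/6) r + (2) = 0 -> roots r_1 = -4/3, r_2 = -3/2.
Take r = r_1 = -4/3. Let y(x) = x^r sum_{n>=0} a_n x^n with a_0 = 1.
Substitute y = x^r sum a_n x^n and match x^{r+n}. The recurrence is
  D(n) a_n + 1 a_{n-1} = 0,  where D(n) = (r+n)(r+n-1) + (23/6)(r+n) + (2).
  a_n = -1 / D(n) * a_{n-1}.
Since the indicial polynomial factors as (r - r_1)(r - r_2), D(n) = (r_1 + n - r_1)(r_1 + n - r_2) = n(n + 1/6).
Evaluating step by step (a_0 = 1):
  n = 1: D(1) = 1(1 + 1/6) = 7/6; numerator = -1(1) = -1; a_1 = (-1)/(7/6) = -6/7
  n = 2: D(2) = 2(2 + 1/6) = 13/3; numerator = -1(-6/7) = 6/7; a_2 = (6/7)/(13/3) = 18/91
  n = 3: D(3) = 3(3 + 1/6) = 19/2; numerator = -1(18/91) = -18/91; a_3 = (-18/91)/(19/2) = -36/1729

r = -4/3; a_0 = 1; a_1 = -6/7; a_2 = 18/91; a_3 = -36/1729


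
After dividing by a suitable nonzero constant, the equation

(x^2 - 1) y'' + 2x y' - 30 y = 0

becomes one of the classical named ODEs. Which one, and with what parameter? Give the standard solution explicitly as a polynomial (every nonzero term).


All three coefficients share the factor -1; dividing through by -1 gives  (1 - x^2) y'' - 2x y' + 30 y = 0.
This matches the Legendre equation (1 - x^2) y'' - 2x y' + n(n+1) y = 0 (note the -2x y' term) with n(n+1) = 30, so n = 5; the polynomial solution is P_5(x).
With y = sum_k a_k x^k, matching x^k gives (k+2)(k+1) a_{k+2} = [k(k+1) - n(n+1)] a_k = (k - 5)(k + 6) a_k. The right side vanishes at k = 5, so the series with the parity of 5 terminates at degree 5.
Standard normalization (P_n(1) = 1): leading coefficient (2n)!/(2^n (n!)^2) = 3628800/(32*14400) = 63/8, so a_5 = 63/8. Work downward with a_k = (k+1)(k+2) a_{k+2} / ((k - 5)(k + 6)):
  a_3 = (4)(5)(63/8) / ((3 - 5)(3 + 6)) = (315/2)/(-18) = -35/4
  a_1 = (2)(3)(-35/4) / ((1 - 5)(1 + 6)) = (-105/2)/(-28) = 15/8
Hence P_5(x) = 63 x^5/8 - 35 x^3/4 + 15 x/8.

P_5(x); series = 63 x^5/8 - 35 x^3/4 + 15 x/8
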